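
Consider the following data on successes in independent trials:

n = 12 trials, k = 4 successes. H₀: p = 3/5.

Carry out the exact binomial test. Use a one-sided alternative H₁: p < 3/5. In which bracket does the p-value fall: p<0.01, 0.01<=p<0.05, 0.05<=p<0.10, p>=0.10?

Exact binomial: n=12, k=4, p₀=3/5=0.6000
P(X≤4) from Σ C(n,i)·p₀^i·(1−p₀)^(n−i)
p-value (one-sided, H₁ less) = 0.05731
→ bracket: 0.05<=p<0.10

p-value bracket: 0.05<=p<0.10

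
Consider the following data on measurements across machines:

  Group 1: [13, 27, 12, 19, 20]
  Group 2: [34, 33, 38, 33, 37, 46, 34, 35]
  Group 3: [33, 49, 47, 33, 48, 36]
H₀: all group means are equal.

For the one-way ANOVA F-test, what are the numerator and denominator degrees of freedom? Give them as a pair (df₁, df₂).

degrees of freedom = [2, 16]

k = 3 groups, N = 19 total
df = (k−1, N−k) = (3−1, 19−3) = (2, 16)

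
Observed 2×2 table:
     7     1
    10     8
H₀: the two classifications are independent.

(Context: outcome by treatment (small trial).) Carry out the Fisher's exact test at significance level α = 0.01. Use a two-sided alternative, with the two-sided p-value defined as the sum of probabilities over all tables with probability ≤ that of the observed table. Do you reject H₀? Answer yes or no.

reject H₀: no

Margins: r₁=8, r₂=18, c₁=17, c₂=9, n=26
p_obs = C(8,7)·C(18,10)/C(26,17); sum pmf over tables with pmf ≤ p_obs
p-value (two-sided) = 0.19015
At α=0.01: p ≥ α → fail to reject H₀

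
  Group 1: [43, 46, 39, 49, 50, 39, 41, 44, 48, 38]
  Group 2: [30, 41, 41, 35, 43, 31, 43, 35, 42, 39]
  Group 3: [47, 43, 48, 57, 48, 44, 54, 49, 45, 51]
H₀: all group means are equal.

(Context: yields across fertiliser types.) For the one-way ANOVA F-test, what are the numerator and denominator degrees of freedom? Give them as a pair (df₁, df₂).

k = 3 groups, N = 30 total
df = (k−1, N−k) = (3−1, 30−3) = (2, 27)

degrees of freedom = [2, 27]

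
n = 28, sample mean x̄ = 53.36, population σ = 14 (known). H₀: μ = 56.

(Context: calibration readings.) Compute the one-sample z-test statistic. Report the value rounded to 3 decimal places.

SE = σ/√n = 14/√28 = 2.6458
z = (x̄−μ₀)/SE = (53.36−56)/2.6458 = -0.9978

test statistic = -0.998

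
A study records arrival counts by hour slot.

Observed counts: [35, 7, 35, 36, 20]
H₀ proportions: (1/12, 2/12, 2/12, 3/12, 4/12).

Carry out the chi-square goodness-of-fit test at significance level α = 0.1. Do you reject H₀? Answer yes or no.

reject H₀: yes

n = 133; E_i = n·p_i = [11.08, 22.17, 22.17, 33.25, 44.33]
χ² = (35−11.08)²/11.08 + (7−22.17)²/22.17 + (35−22.17)²/22.17 + (36−33.25)²/33.25 + (20−44.33)²/44.33 = 83.0000
df = 4
p-value (upper-tail) = 0.00000
At α=0.1: p < α → reject H₀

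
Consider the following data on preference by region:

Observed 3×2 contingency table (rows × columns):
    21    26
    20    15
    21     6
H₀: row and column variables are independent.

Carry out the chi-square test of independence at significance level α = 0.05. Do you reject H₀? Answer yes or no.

reject H₀: yes

Row totals [47, 35, 27], col totals [62, 47], n=109
χ² = (21−26.73)²/26.73 + (26−20.27)²/20.27 + (20−19.91)²/19.91 + (15−15.09)²/15.09 + (21−15.36)²/15.36 + (6−11.64)²/11.64 = 7.6604
df = 2
p-value (upper-tail) = 0.02171
At α=0.05: p < α → reject H₀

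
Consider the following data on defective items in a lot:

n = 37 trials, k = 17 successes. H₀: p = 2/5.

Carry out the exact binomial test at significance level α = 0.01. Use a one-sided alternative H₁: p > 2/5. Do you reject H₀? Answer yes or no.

reject H₀: no

Exact binomial: n=37, k=17, p₀=2/5=0.4000
P(X≥17) from Σ C(n,i)·p₀^i·(1−p₀)^(n−i)
p-value (one-sided, H₁ greater) = 0.28189
At α=0.01: p ≥ α → fail to reject H₀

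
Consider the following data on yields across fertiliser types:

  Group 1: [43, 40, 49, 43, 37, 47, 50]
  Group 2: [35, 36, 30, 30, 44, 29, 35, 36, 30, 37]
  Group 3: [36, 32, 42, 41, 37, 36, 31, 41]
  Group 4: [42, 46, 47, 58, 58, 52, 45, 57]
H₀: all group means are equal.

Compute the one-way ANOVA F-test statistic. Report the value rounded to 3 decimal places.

Group means [44.14, 34.20, 37.00, 50.62], grand mean 40.970
SSB = Σnᵢ(x̄ᵢ−x̄)² = 1400.638; SSW = ΣΣ(x−x̄ᵢ)² = 740.332
MSB = 1400.638/3 = 466.8792; MSW = 740.332/29 = 25.5287
F = MSB/MSW = 18.2884
df = (3, 29)

test statistic = 18.288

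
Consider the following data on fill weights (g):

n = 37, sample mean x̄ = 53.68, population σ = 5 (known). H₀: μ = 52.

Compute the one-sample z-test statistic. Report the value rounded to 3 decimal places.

SE = σ/√n = 5/√37 = 0.8220
z = (x̄−μ₀)/SE = (53.68−52)/0.8220 = 2.0438

test statistic = 2.044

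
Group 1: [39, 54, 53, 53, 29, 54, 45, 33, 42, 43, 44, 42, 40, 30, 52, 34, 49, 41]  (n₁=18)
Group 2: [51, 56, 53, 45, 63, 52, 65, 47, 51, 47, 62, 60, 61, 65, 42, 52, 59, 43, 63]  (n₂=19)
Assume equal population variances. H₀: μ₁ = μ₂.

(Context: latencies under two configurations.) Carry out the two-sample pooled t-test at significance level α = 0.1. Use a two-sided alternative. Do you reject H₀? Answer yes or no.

x̄₁=43.167, s₁=8.191, n₁=18
x̄₂=54.579, s₂=7.625, n₂=19
s_p² = [17·8.191² + 18·7.625²]/35 = 62.4895
SE = √(s_p²·(1/18+1/19)) = 2.6001
t = (43.167−54.579)/2.6001 = -4.3892
df = 35
p-value (two-sided) = 0.00010
At α=0.1: p < α → reject H₀

reject H₀: yes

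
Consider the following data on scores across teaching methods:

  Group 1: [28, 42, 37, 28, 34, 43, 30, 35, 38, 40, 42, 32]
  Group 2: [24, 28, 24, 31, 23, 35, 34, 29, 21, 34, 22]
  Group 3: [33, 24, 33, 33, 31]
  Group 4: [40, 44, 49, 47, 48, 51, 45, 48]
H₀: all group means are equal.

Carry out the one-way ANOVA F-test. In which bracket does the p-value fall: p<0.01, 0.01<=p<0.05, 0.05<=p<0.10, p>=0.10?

p-value bracket: p<0.01

Group means [35.75, 27.73, 30.80, 46.50], grand mean 35.000
SSB = Σnᵢ(x̄ᵢ−x̄)² = 1734.768; SSW = ΣΣ(x−x̄ᵢ)² = 741.232
MSB = 1734.768/3 = 578.2561; MSW = 741.232/32 = 23.1635
F = MSB/MSW = 24.9641
df = (3, 32)
p-value (upper-tail) = 0.00000
→ bracket: p<0.01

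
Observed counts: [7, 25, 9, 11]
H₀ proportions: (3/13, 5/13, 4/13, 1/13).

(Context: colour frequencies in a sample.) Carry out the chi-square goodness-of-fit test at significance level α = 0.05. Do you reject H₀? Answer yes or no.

reject H₀: yes

n = 52; E_i = n·p_i = [12.00, 20.00, 16.00, 4.00]
χ² = (7−12.00)²/12.00 + (25−20.00)²/20.00 + (9−16.00)²/16.00 + (11−4.00)²/4.00 = 18.6458
df = 3
p-value (upper-tail) = 0.00032
At α=0.05: p < α → reject H₀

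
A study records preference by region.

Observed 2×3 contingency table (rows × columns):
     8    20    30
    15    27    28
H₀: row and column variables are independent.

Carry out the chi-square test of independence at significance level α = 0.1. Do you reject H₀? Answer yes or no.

Row totals [58, 70], col totals [23, 47, 58], n=128
χ² = (8−10.42)²/10.42 + (20−21.30)²/21.30 + (30−26.28)²/26.28 + (15−12.58)²/12.58 + (27−25.70)²/25.70 + (28−31.72)²/31.72 = 2.1357
df = 2
p-value (upper-tail) = 0.34374
At α=0.1: p ≥ α → fail to reject H₀

reject H₀: no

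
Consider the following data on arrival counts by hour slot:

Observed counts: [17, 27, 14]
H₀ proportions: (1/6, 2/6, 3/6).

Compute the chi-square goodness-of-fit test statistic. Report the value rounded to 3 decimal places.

n = 58; E_i = n·p_i = [9.67, 19.33, 29.00]
χ² = (17−9.67)²/9.67 + (27−19.33)²/19.33 + (14−29.00)²/29.00 = 16.3621
df = 2

test statistic = 16.362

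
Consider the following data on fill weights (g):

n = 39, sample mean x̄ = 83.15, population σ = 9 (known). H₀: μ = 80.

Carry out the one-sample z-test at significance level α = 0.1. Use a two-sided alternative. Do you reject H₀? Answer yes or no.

SE = σ/√n = 9/√39 = 1.4412
z = (x̄−μ₀)/SE = (83.15−80)/1.4412 = 2.1857
p-value (two-sided) = 0.02883
At α=0.1: p < α → reject H₀

reject H₀: yes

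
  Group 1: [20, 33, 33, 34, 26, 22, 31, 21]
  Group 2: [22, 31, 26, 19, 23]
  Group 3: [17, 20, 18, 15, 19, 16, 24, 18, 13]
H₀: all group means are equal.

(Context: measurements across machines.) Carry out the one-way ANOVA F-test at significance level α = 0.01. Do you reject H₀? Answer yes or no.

reject H₀: yes

Group means [27.50, 24.20, 17.78], grand mean 22.773
SSB = Σnᵢ(x̄ᵢ−x̄)² = 413.508; SSW = ΣΣ(x−x̄ᵢ)² = 408.356
MSB = 413.508/2 = 206.7540; MSW = 408.356/19 = 21.4924
F = MSB/MSW = 9.6199
df = (2, 19)
p-value (upper-tail) = 0.00130
At α=0.01: p < α → reject H₀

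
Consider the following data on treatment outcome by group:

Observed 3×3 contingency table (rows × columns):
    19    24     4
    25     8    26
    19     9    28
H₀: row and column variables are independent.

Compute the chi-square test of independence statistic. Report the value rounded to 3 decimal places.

Row totals [47, 59, 56], col totals [63, 41, 58], n=162
χ² = (19−18.28)²/18.28 + (24−11.90)²/11.90 + (4−16.83)²/16.83 + (25−22.94)²/22.94 + (8−14.93)²/14.93 + (26−21.12)²/21.12 + (19−21.78)²/21.78 + (9−14.17)²/14.17 + (28−20.05)²/20.05 = 32.0483
df = 4

test statistic = 32.048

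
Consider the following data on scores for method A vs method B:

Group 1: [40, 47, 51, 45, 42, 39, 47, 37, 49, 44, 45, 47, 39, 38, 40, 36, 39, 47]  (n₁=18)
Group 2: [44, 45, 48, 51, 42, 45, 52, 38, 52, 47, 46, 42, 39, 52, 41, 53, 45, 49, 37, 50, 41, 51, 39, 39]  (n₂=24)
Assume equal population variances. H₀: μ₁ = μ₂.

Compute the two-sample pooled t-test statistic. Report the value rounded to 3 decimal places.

x̄₁=42.889, s₁=4.536, n₁=18
x̄₂=45.333, s₂=5.139, n₂=24
s_p² = [17·4.536² + 23·5.139²]/40 = 23.9278
SE = √(s_p²·(1/18+1/24)) = 1.5252
t = (42.889−45.333)/1.5252 = -1.6027
df = 40

test statistic = -1.603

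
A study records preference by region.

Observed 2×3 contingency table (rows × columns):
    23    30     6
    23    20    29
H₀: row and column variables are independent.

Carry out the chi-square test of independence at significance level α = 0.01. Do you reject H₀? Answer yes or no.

reject H₀: yes

Row totals [59, 72], col totals [46, 50, 35], n=131
χ² = (23−20.72)²/20.72 + (30−22.52)²/22.52 + (6−15.76)²/15.76 + (23−25.28)²/25.28 + (20−27.48)²/27.48 + (29−19.24)²/19.24 = 15.9816
df = 2
p-value (upper-tail) = 0.00034
At α=0.01: p < α → reject H₀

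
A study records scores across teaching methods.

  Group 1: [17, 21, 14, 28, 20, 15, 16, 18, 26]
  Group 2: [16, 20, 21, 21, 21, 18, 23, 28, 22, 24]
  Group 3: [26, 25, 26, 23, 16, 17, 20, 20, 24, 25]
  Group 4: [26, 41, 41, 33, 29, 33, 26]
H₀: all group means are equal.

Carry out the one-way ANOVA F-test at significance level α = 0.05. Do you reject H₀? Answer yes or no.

Group means [19.44, 21.40, 22.20, 32.71], grand mean 23.333
SSB = Σnᵢ(x̄ᵢ−x̄)² = 802.349; SSW = ΣΣ(x−x̄ᵢ)² = 649.651
MSB = 802.349/3 = 267.4497; MSW = 649.651/32 = 20.3016
F = MSB/MSW = 13.1738
df = (3, 32)
p-value (upper-tail) = 0.00001
At α=0.05: p < α → reject H₀

reject H₀: yes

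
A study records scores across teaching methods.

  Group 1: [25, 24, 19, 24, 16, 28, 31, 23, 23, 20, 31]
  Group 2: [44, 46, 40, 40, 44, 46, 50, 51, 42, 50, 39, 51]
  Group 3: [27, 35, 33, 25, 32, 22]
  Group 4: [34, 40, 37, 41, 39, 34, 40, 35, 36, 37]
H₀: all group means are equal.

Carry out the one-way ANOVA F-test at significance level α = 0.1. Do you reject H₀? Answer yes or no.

Group means [24.00, 45.25, 29.00, 37.30], grand mean 34.718
SSB = Σnᵢ(x̄ᵢ−x̄)² = 2857.547; SSW = ΣΣ(x−x̄ᵢ)² = 632.350
MSB = 2857.547/3 = 952.5158; MSW = 632.350/35 = 18.0671
F = MSB/MSW = 52.7209
df = (3, 35)
p-value (upper-tail) = 0.00000
At α=0.1: p < α → reject H₀

reject H₀: yes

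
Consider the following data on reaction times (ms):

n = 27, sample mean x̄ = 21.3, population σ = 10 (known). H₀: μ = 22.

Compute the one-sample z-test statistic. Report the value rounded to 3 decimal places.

test statistic = -0.364

SE = σ/√n = 10/√27 = 1.9245
z = (x̄−μ₀)/SE = (21.3−22)/1.9245 = -0.3637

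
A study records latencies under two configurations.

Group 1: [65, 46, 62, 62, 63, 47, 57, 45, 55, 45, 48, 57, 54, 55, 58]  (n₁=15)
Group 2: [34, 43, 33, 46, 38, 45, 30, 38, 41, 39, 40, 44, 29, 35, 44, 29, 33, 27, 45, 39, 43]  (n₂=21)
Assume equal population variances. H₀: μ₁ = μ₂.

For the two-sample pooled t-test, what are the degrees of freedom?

df = n₁ + n₂ − 2 = 15 + 21 − 2 = 34

degrees of freedom = 34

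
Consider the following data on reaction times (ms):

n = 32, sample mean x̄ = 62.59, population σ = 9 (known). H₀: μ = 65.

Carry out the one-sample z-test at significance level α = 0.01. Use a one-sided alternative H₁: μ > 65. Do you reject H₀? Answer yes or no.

SE = σ/√n = 9/√32 = 1.5910
z = (x̄−μ₀)/SE = (62.59−65)/1.5910 = -1.5148
p-value (one-sided, H₁ greater) = 0.93509
At α=0.01: p ≥ α → fail to reject H₀

reject H₀: no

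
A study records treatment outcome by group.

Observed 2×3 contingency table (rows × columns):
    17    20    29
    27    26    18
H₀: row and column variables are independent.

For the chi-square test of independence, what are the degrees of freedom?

df = (r−1)(c−1) = (2−1)·(3−1) = 2

degrees of freedom = 2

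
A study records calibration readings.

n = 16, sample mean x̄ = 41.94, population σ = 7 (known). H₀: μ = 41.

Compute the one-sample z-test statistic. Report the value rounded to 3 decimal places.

SE = σ/√n = 7/√16 = 1.7500
z = (x̄−μ₀)/SE = (41.94−41)/1.7500 = 0.5371

test statistic = 0.537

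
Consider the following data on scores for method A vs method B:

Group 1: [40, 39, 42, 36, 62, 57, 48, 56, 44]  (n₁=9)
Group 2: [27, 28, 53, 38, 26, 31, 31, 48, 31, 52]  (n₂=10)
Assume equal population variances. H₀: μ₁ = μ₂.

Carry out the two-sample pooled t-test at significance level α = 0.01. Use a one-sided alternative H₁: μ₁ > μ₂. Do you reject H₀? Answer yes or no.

x̄₁=47.111, s₁=9.185, n₁=9
x̄₂=36.500, s₂=10.596, n₂=10
s_p² = [8·9.185² + 9·10.596²]/17 = 99.1405
SE = √(s_p²·(1/9+1/10)) = 4.5749
t = (47.111−36.500)/4.5749 = 2.3194
df = 17
p-value (one-sided, H₁ greater) = 0.01654
At α=0.01: p ≥ α → fail to reject H₀

reject H₀: no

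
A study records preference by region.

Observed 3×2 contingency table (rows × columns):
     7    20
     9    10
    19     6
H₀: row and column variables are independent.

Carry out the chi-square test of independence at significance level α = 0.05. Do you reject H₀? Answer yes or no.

reject H₀: yes

Row totals [27, 19, 25], col totals [35, 36], n=71
χ² = (7−13.31)²/13.31 + (20−13.69)²/13.69 + (9−9.37)²/9.37 + (10−9.63)²/9.63 + (19−12.32)²/12.32 + (6−12.68)²/12.68 = 13.0604
df = 2
p-value (upper-tail) = 0.00146
At α=0.05: p < α → reject H₀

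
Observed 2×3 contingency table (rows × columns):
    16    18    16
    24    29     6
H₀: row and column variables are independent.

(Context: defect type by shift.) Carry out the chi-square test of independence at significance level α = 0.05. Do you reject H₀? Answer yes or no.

reject H₀: yes

Row totals [50, 59], col totals [40, 47, 22], n=109
χ² = (16−18.35)²/18.35 + (18−21.56)²/21.56 + (16−10.09)²/10.09 + (24−21.65)²/21.65 + (29−25.44)²/25.44 + (6−11.91)²/11.91 = 8.0316
df = 2
p-value (upper-tail) = 0.01803
At α=0.05: p < α → reject H₀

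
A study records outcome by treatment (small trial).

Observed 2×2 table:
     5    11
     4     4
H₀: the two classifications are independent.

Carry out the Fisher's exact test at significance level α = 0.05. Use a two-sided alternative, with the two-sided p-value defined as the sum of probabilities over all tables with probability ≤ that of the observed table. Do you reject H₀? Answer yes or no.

Margins: r₁=16, r₂=8, c₁=9, c₂=15, n=24
p_obs = C(16,5)·C(8,4)/C(24,9); sum pmf over tables with pmf ≤ p_obs
p-value (two-sided) = 0.41203
At α=0.05: p ≥ α → fail to reject H₀

reject H₀: no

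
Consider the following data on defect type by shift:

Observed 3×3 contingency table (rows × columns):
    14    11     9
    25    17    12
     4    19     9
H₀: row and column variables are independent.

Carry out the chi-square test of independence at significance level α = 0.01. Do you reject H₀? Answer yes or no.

Row totals [34, 54, 32], col totals [43, 47, 30], n=120
χ² = (14−12.18)²/12.18 + (11−13.32)²/13.32 + (9−8.50)²/8.50 + (25−19.35)²/19.35 + (17−21.15)²/21.15 + (12−13.50)²/13.50 + (4−11.47)²/11.47 + (19−12.53)²/12.53 + (9−8.00)²/8.00 = 11.6576
df = 4
p-value (upper-tail) = 0.02009
At α=0.01: p ≥ α → fail to reject H₀

reject H₀: no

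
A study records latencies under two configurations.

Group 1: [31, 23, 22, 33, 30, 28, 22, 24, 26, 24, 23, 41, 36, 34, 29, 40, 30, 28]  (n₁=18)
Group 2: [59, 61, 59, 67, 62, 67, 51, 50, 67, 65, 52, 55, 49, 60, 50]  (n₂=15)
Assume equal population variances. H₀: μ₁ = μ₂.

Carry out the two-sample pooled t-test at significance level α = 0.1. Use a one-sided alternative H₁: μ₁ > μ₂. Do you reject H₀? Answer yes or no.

reject H₀: no

x̄₁=29.111, s₁=5.900, n₁=18
x̄₂=58.267, s₂=6.681, n₂=15
s_p² = [17·5.900² + 14·6.681²]/31 = 39.2487
SE = √(s_p²·(1/18+1/15)) = 2.1902
t = (29.111−58.267)/2.1902 = -13.3117
df = 31
p-value (one-sided, H₁ greater) = 1.00000
At α=0.1: p ≥ α → fail to reject H₀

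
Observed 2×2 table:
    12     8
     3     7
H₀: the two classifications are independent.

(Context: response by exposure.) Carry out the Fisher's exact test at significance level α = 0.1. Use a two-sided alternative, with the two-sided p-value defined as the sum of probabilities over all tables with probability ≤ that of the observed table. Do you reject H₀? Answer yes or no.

Margins: r₁=20, r₂=10, c₁=15, c₂=15, n=30
p_obs = C(20,12)·C(10,3)/C(30,15); sum pmf over tables with pmf ≤ p_obs
p-value (two-sided) = 0.24508
At α=0.1: p ≥ α → fail to reject H₀

reject H₀: no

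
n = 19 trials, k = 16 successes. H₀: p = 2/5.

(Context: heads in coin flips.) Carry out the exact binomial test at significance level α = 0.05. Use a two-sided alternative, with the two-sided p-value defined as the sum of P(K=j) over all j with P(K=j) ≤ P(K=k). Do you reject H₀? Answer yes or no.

reject H₀: yes

Exact binomial: n=19, k=16, p₀=2/5=0.4000
P(X=j) = C(n,j)·p₀^j·(1−p₀)^(n−j); p = Σ P(X=j) over j with P(X=j) ≤ P(X=16)
p-value (two-sided) = 0.00016
At α=0.05: p < α → reject H₀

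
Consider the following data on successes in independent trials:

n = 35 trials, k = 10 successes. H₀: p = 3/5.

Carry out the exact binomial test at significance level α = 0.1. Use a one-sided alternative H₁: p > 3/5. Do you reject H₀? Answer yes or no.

Exact binomial: n=35, k=10, p₀=3/5=0.6000
P(X≥10) from Σ C(n,i)·p₀^i·(1−p₀)^(n−i)
p-value (one-sided, H₁ greater) = 0.99996
At α=0.1: p ≥ α → fail to reject H₀

reject H₀: no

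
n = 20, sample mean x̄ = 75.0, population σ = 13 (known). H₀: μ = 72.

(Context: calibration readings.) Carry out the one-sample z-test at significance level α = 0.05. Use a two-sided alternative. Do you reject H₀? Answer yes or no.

reject H₀: no

SE = σ/√n = 13/√20 = 2.9069
z = (x̄−μ₀)/SE = (75.0−72)/2.9069 = 1.0320
p-value (two-sided) = 0.30206
At α=0.05: p ≥ α → fail to reject H₀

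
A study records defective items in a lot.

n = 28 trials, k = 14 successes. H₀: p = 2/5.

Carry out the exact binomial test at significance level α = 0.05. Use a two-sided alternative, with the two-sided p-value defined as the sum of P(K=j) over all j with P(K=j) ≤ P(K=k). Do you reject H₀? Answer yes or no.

reject H₀: no

Exact binomial: n=28, k=14, p₀=2/5=0.4000
P(X=j) = C(n,j)·p₀^j·(1−p₀)^(n−j); p = Σ P(X=j) over j with P(X=j) ≤ P(X=14)
p-value (two-sided) = 0.33533
At α=0.05: p ≥ α → fail to reject H₀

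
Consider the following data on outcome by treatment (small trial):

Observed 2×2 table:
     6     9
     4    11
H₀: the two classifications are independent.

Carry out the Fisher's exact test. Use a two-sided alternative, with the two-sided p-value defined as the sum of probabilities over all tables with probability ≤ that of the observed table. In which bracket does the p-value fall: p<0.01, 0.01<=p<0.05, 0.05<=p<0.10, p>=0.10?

p-value bracket: p>=0.10

Margins: r₁=15, r₂=15, c₁=10, c₂=20, n=30
p_obs = C(15,6)·C(15,4)/C(30,10); sum pmf over tables with pmf ≤ p_obs
p-value (two-sided) = 0.69985
→ bracket: p>=0.10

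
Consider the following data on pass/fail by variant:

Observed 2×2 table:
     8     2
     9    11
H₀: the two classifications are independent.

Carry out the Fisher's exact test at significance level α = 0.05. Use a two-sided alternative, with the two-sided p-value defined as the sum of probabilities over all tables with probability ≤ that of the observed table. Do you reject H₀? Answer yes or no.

Margins: r₁=10, r₂=20, c₁=17, c₂=13, n=30
p_obs = C(10,8)·C(20,9)/C(30,17); sum pmf over tables with pmf ≤ p_obs
p-value (two-sided) = 0.11935
At α=0.05: p ≥ α → fail to reject H₀

reject H₀: no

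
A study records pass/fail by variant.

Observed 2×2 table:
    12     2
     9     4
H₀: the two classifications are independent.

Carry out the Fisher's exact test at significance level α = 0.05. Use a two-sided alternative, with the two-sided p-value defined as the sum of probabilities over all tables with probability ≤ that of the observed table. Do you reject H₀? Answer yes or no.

Margins: r₁=14, r₂=13, c₁=21, c₂=6, n=27
p_obs = C(14,12)·C(13,9)/C(27,21); sum pmf over tables with pmf ≤ p_obs
p-value (two-sided) = 0.38454
At α=0.05: p ≥ α → fail to reject H₀

reject H₀: no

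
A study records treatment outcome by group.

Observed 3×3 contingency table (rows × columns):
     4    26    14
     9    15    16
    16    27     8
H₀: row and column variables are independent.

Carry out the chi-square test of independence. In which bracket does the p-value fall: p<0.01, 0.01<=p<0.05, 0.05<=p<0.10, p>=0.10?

p-value bracket: 0.01<=p<0.05

Row totals [44, 40, 51], col totals [29, 68, 38], n=135
χ² = (4−9.45)²/9.45 + (26−22.16)²/22.16 + (14−12.39)²/12.39 + (9−8.59)²/8.59 + (15−20.15)²/20.15 + (16−11.26)²/11.26 + (16−10.96)²/10.96 + (27−25.69)²/25.69 + (8−14.36)²/14.36 = 12.5537
df = 4
p-value (upper-tail) = 0.01368
→ bracket: 0.01<=p<0.05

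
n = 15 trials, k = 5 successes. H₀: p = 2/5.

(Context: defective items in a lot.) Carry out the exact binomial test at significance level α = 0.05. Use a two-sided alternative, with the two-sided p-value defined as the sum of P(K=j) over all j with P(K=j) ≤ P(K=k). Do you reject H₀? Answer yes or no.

Exact binomial: n=15, k=5, p₀=2/5=0.4000
P(X=j) = C(n,j)·p₀^j·(1−p₀)^(n−j); p = Σ P(X=j) over j with P(X=j) ≤ P(X=5)
p-value (two-sided) = 0.79340
At α=0.05: p ≥ α → fail to reject H₀

reject H₀: no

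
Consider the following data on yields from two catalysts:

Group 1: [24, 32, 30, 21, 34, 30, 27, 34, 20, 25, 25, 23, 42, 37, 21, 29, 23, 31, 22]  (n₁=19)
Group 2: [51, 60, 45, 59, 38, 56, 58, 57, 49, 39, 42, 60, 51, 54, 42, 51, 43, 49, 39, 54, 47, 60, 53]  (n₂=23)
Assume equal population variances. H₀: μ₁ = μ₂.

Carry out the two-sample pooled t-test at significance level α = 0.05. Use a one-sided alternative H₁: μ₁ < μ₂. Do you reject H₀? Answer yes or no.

x̄₁=27.895, s₁=6.082, n₁=19
x̄₂=50.304, s₂=7.295, n₂=23
s_p² = [18·6.082² + 22·7.295²]/40 = 45.9165
SE = √(s_p²·(1/19+1/23)) = 2.1007
t = (27.895−50.304)/2.1007 = -10.6676
df = 40
p-value (one-sided, H₁ less) = 0.00000
At α=0.05: p < α → reject H₀

reject H₀: yes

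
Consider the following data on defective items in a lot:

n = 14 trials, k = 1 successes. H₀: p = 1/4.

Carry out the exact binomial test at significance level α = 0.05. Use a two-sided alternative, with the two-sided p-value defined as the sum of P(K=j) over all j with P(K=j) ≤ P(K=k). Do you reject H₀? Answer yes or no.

Exact binomial: n=14, k=1, p₀=1/4=0.2500
P(X=j) = C(n,j)·p₀^j·(1−p₀)^(n−j); p = Σ P(X=j) over j with P(X=j) ≤ P(X=1)
p-value (two-sided) = 0.21264
At α=0.05: p ≥ α → fail to reject H₀

reject H₀: no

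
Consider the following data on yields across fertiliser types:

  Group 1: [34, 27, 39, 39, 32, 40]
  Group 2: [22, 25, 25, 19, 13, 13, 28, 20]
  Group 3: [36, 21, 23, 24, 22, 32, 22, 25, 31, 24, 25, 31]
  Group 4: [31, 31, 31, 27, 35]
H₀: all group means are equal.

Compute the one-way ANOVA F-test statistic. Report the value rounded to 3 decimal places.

test statistic = 11.401

Group means [35.17, 20.62, 26.33, 31.00], grand mean 27.323
SSB = Σnᵢ(x̄ᵢ−x̄)² = 807.399; SSW = ΣΣ(x−x̄ᵢ)² = 637.375
MSB = 807.399/3 = 269.1331; MSW = 637.375/27 = 23.6065
F = MSB/MSW = 11.4008
df = (3, 27)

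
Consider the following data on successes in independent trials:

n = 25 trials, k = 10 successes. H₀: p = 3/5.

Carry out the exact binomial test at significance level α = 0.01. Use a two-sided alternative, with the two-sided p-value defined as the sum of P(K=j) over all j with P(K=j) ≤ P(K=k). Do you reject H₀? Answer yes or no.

Exact binomial: n=25, k=10, p₀=3/5=0.6000
P(X=j) = C(n,j)·p₀^j·(1−p₀)^(n−j); p = Σ P(X=j) over j with P(X=j) ≤ P(X=10)
p-value (two-sided) = 0.06375
At α=0.01: p ≥ α → fail to reject H₀

reject H₀: no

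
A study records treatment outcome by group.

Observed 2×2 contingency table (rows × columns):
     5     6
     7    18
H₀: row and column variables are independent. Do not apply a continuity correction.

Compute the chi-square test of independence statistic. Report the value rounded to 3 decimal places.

test statistic = 1.047

Row totals [11, 25], col totals [12, 24], n=36
χ² = (5−3.67)²/3.67 + (6−7.33)²/7.33 + (7−8.33)²/8.33 + (18−16.67)²/16.67 = 1.0473
df = 1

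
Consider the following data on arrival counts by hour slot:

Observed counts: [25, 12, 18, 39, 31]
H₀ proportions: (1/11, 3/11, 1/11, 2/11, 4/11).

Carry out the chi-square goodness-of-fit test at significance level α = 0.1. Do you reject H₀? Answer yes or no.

reject H₀: yes

n = 125; E_i = n·p_i = [11.36, 34.09, 11.36, 22.73, 45.45]
χ² = (25−11.36)²/11.36 + (12−34.09)²/34.09 + (18−11.36)²/11.36 + (39−22.73)²/22.73 + (31−45.45)²/45.45 = 50.8020
df = 4
p-value (upper-tail) = 0.00000
At α=0.1: p < α → reject H₀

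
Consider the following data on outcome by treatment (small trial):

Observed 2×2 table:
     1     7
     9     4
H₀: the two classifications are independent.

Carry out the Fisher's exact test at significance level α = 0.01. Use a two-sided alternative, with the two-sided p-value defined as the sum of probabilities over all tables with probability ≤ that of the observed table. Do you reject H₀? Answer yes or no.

reject H₀: no

Margins: r₁=8, r₂=13, c₁=10, c₂=11, n=21
p_obs = C(8,1)·C(13,9)/C(21,10); sum pmf over tables with pmf ≤ p_obs
p-value (two-sided) = 0.02374
At α=0.01: p ≥ α → fail to reject H₀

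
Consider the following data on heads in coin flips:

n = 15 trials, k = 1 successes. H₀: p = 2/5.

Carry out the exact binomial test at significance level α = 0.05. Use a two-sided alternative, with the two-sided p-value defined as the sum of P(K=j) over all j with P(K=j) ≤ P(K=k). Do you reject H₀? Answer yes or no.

reject H₀: yes

Exact binomial: n=15, k=1, p₀=2/5=0.4000
P(X=j) = C(n,j)·p₀^j·(1−p₀)^(n−j); p = Σ P(X=j) over j with P(X=j) ≤ P(X=1)
p-value (two-sided) = 0.00710
At α=0.05: p < α → reject H₀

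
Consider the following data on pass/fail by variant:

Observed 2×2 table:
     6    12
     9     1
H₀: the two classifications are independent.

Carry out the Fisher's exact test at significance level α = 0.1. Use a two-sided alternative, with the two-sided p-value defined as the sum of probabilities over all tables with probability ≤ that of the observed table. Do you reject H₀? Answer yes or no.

reject H₀: yes

Margins: r₁=18, r₂=10, c₁=15, c₂=13, n=28
p_obs = C(18,6)·C(10,9)/C(28,15); sum pmf over tables with pmf ≤ p_obs
p-value (two-sided) = 0.00603
At α=0.1: p < α → reject H₀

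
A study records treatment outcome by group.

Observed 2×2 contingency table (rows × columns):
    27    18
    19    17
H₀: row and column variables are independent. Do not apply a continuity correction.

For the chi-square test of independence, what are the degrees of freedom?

df = (r−1)(c−1) = (2−1)·(2−1) = 1

degrees of freedom = 1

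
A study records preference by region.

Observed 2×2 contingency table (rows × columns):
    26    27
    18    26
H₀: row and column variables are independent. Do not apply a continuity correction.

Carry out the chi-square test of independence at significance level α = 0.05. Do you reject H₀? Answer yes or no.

Row totals [53, 44], col totals [44, 53], n=97
χ² = (26−24.04)²/24.04 + (27−28.96)²/28.96 + (18−19.96)²/19.96 + (26−24.04)²/24.04 = 0.6439
df = 1
p-value (upper-tail) = 0.42230
At α=0.05: p ≥ α → fail to reject H₀

reject H₀: no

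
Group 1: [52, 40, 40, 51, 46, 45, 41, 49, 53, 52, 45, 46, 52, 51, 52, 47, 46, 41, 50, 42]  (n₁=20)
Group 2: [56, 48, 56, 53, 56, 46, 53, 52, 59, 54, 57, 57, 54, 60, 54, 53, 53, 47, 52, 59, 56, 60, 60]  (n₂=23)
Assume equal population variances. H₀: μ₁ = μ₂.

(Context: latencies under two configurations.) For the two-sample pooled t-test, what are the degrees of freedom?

df = n₁ + n₂ − 2 = 20 + 23 − 2 = 41

degrees of freedom = 41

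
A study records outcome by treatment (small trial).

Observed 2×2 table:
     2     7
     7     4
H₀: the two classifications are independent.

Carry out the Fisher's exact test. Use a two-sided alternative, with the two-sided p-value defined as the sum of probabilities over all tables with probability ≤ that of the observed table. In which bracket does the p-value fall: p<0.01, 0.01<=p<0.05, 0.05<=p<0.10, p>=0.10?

Margins: r₁=9, r₂=11, c₁=9, c₂=11, n=20
p_obs = C(9,2)·C(11,7)/C(20,9); sum pmf over tables with pmf ≤ p_obs
p-value (two-sided) = 0.09228
→ bracket: 0.05<=p<0.10

p-value bracket: 0.05<=p<0.10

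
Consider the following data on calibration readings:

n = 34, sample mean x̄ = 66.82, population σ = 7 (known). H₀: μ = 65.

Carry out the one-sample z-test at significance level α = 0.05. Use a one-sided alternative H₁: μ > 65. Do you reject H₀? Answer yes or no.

SE = σ/√n = 7/√34 = 1.2005
z = (x̄−μ₀)/SE = (66.82−65)/1.2005 = 1.5160
p-value (one-sided, H₁ greater) = 0.06475
At α=0.05: p ≥ α → fail to reject H₀

reject H₀: no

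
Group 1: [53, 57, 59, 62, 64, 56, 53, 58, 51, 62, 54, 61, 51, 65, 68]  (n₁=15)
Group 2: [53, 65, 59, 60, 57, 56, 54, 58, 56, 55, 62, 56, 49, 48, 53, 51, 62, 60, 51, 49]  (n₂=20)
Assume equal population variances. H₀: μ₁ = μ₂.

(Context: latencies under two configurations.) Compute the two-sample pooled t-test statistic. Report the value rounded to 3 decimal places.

x̄₁=58.267, s₁=5.311, n₁=15
x̄₂=55.700, s₂=4.769, n₂=20
s_p² = [14·5.311² + 19·4.769²]/33 = 25.0646
SE = √(s_p²·(1/15+1/20)) = 1.7100
t = (58.267−55.700)/1.7100 = 1.5009
df = 33

test statistic = 1.501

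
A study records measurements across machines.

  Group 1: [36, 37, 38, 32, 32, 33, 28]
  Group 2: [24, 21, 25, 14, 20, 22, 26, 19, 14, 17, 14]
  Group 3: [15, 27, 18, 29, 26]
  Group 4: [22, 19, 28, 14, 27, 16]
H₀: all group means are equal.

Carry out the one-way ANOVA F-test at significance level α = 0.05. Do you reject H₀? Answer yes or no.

reject H₀: yes

Group means [33.71, 19.64, 23.00, 21.00], grand mean 23.897
SSB = Σnᵢ(x̄ᵢ−x̄)² = 928.716; SSW = ΣΣ(x−x̄ᵢ)² = 585.974
MSB = 928.716/3 = 309.5719; MSW = 585.974/25 = 23.4390
F = MSB/MSW = 13.2076
df = (3, 25)
p-value (upper-tail) = 0.00002
At α=0.05: p < α → reject H₀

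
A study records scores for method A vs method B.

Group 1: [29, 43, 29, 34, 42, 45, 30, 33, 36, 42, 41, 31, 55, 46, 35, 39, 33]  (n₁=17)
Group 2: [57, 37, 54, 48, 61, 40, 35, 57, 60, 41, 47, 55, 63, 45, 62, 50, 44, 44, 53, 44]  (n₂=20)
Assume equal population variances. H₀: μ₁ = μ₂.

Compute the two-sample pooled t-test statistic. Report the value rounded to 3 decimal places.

test statistic = -4.572

x̄₁=37.824, s₁=7.170, n₁=17
x̄₂=49.850, s₂=8.592, n₂=20
s_p² = [16·7.170² + 19·8.592²]/35 = 63.5720
SE = √(s_p²·(1/17+1/20)) = 2.6302
t = (37.824−49.850)/2.6302 = -4.5724
df = 35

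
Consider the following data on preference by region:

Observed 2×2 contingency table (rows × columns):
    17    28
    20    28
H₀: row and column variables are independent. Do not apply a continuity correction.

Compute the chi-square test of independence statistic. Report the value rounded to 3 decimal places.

test statistic = 0.147

Row totals [45, 48], col totals [37, 56], n=93
χ² = (17−17.90)²/17.90 + (28−27.10)²/27.10 + (20−19.10)²/19.10 + (28−28.90)²/28.90 = 0.1466
df = 1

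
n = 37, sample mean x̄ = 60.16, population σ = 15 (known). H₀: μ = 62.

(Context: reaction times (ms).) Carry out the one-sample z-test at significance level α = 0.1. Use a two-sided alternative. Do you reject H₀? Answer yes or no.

SE = σ/√n = 15/√37 = 2.4660
z = (x̄−μ₀)/SE = (60.16−62)/2.4660 = -0.7462
p-value (two-sided) = 0.45558
At α=0.1: p ≥ α → fail to reject H₀

reject H₀: no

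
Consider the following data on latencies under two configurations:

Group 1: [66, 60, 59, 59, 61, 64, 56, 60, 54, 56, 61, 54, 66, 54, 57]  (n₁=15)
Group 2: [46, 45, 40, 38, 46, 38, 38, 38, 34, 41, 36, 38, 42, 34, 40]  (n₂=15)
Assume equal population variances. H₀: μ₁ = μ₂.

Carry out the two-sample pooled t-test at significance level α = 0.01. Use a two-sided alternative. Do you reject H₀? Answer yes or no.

reject H₀: yes

x̄₁=59.133, s₁=4.051, n₁=15
x̄₂=39.600, s₂=3.851, n₂=15
s_p² = [14·4.051² + 14·3.851²]/28 = 15.6190
SE = √(s_p²·(1/15+1/15)) = 1.4431
t = (59.133−39.600)/1.4431 = 13.5357
df = 28
p-value (two-sided) = 0.00000
At α=0.01: p < α → reject H₀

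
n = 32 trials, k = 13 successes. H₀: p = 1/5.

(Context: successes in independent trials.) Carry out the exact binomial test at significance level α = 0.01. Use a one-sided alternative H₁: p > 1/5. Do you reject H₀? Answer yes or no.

reject H₀: yes

Exact binomial: n=32, k=13, p₀=1/5=0.2000
P(X≥13) from Σ C(n,i)·p₀^i·(1−p₀)^(n−i)
p-value (one-sided, H₁ greater) = 0.00605
At α=0.01: p < α → reject H₀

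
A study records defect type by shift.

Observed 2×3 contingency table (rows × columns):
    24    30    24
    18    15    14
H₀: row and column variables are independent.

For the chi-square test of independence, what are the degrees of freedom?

degrees of freedom = 2

df = (r−1)(c−1) = (2−1)·(3−1) = 2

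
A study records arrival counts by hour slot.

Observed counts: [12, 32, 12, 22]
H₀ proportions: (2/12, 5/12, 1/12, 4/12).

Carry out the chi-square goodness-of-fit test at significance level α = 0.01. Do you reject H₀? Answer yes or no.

n = 78; E_i = n·p_i = [13.00, 32.50, 6.50, 26.00]
χ² = (12−13.00)²/13.00 + (32−32.50)²/32.50 + (12−6.50)²/6.50 + (22−26.00)²/26.00 = 5.3538
df = 3
p-value (upper-tail) = 0.14765
At α=0.01: p ≥ α → fail to reject H₀

reject H₀: no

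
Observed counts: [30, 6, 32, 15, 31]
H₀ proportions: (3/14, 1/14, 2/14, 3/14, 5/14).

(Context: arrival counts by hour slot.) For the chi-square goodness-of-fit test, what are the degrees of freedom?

degrees of freedom = 4

df = k − 1 = 5 − 1 = 4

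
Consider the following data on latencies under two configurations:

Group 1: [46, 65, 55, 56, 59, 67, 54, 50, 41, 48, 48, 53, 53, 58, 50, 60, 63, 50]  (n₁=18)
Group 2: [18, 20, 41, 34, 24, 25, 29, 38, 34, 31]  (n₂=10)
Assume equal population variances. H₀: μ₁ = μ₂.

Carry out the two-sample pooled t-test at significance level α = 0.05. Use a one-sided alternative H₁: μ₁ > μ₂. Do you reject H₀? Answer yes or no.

reject H₀: yes

x̄₁=54.222, s₁=6.890, n₁=18
x̄₂=29.400, s₂=7.604, n₂=10
s_p² = [17·6.890² + 9·7.604²]/26 = 51.0581
SE = √(s_p²·(1/18+1/10)) = 2.8182
t = (54.222−29.400)/2.8182 = 8.8078
df = 26
p-value (one-sided, H₁ greater) = 0.00000
At α=0.05: p < α → reject H₀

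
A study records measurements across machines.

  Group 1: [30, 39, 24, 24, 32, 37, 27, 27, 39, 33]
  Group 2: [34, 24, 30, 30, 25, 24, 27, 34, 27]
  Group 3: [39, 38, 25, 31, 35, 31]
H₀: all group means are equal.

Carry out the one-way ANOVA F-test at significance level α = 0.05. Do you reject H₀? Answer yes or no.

reject H₀: no

Group means [31.20, 28.33, 33.17], grand mean 30.640
SSB = Σnᵢ(x̄ᵢ−x̄)² = 89.327; SSW = ΣΣ(x−x̄ᵢ)² = 558.433
MSB = 89.327/2 = 44.6633; MSW = 558.433/22 = 25.3833
F = MSB/MSW = 1.7596
df = (2, 22)
p-value (upper-tail) = 0.19549
At α=0.05: p ≥ α → fail to reject H₀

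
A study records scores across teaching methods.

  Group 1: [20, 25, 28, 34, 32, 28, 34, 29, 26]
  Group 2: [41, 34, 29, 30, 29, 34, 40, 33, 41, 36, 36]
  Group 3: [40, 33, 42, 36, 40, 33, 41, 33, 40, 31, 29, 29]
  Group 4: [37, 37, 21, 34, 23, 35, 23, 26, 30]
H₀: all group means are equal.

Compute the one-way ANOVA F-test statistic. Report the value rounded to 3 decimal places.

test statistic = 5.156

Group means [28.44, 34.82, 35.58, 29.56], grand mean 32.488
SSB = Σnᵢ(x̄ᵢ−x̄)² = 399.246; SSW = ΣΣ(x−x̄ᵢ)² = 954.997
MSB = 399.246/3 = 133.0821; MSW = 954.997/37 = 25.8107
F = MSB/MSW = 5.1561
df = (3, 37)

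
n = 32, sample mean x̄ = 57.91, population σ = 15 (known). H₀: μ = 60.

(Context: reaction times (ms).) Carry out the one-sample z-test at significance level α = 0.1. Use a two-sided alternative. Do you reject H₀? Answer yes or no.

SE = σ/√n = 15/√32 = 2.6517
z = (x̄−μ₀)/SE = (57.91−60)/2.6517 = -0.7882
p-value (two-sided) = 0.43059
At α=0.1: p ≥ α → fail to reject H₀

reject H₀: no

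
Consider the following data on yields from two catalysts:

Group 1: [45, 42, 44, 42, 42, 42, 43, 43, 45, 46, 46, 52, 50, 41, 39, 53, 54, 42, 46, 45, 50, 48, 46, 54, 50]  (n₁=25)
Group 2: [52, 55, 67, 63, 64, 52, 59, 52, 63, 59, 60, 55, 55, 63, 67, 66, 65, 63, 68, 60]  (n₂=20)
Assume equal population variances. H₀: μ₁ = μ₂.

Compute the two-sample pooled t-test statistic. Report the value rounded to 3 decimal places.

x̄₁=46.000, s₁=4.301, n₁=25
x̄₂=60.400, s₂=5.335, n₂=20
s_p² = [24·4.301² + 19·5.335²]/43 = 22.9023
SE = √(s_p²·(1/25+1/20)) = 1.4357
t = (46.000−60.400)/1.4357 = -10.0300
df = 43

test statistic = -10.030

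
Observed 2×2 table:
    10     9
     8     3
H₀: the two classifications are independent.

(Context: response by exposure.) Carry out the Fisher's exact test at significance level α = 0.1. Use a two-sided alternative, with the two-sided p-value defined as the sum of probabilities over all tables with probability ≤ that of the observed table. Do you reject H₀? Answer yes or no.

Margins: r₁=19, r₂=11, c₁=18, c₂=12, n=30
p_obs = C(19,10)·C(11,8)/C(30,18); sum pmf over tables with pmf ≤ p_obs
p-value (two-sided) = 0.44248
At α=0.1: p ≥ α → fail to reject H₀

reject H₀: no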